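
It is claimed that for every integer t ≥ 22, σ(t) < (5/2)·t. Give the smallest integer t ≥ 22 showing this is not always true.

We need the least integer t ≥ 22 for which the claim fails.
For t = 22, 23 the conclusion holds.
t = 24: σ(24) = 60; 60 ≥ 60.

t = 24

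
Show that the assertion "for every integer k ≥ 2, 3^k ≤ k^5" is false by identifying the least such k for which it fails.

k = 11

Check each integer k ≥ 2 in order until 3^k > k^5.
For k = 2, 3, 4, 5, 6, 7, 8, 9, 10 the conclusion holds.
k = 11: 3^k = 177147 and k^5 = 161051, so 177147 > 161051.
Thus k = 11 disproves the claim, and no smaller k works.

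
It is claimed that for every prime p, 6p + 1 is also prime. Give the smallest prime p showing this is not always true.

We need the least prime p for which 6p + 1 is not prime.
For p = 2, 3, 5, 7, 11, 13, 17 the conclusion holds.
p = 19: 6p + 1 = 115 = 5 × 23, not prime.
Thus p = 19 disproves the claim, and no smaller p works.

p = 19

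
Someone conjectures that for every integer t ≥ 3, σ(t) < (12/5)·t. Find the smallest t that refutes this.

t = 24

The first 21 eligible values, up to t = 23, all satisfy the conclusion.
t = 24: σ(24) = 60; 60 ≥ 288/5.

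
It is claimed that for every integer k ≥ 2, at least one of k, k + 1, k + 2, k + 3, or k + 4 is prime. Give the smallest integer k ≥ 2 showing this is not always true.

k = 24

Check each integer k ≥ 2 in order until k, k + 1, k + 2, k + 3, k + 4 are all composite.
For k = 2, 3, 4, 5, …, 21, 22, 23 the conclusion holds.
k = 24: 24 = 2 × 12; 25 = 5 × 5; 26 = 2 × 13; 27 = 3 × 9; 28 = 2 × 14 — all composite.
Hence k = 24 is a counterexample.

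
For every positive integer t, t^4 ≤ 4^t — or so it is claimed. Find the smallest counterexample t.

t = 3

t = 1: t^4 = 1 and 4^t = 4, so 1 ≤ 4.
t = 2: t^4 = 16 and 4^t = 16, so 16 ≤ 16.
t = 3: t^4 = 81 and 4^t = 64, so 81 > 64.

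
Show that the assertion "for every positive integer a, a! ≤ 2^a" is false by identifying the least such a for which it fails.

a = 1: a! = 1 and 2^a = 2, so 1 ≤ 2.
a = 2: a! = 2 and 2^a = 4, so 2 ≤ 4.
a = 3: a! = 6 and 2^a = 8, so 6 ≤ 8.
a = 4: a! = 24 and 2^a = 16, so 24 > 16.
Thus a = 4 disproves the claim, and no smaller a works.

a = 4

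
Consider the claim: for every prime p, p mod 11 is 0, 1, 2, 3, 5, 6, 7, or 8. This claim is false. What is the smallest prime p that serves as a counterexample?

p = 31

A counterexample is any prime p such that the claim fails; we check each in order.
For p = 2, 3, 5, 7, 11, 13, 17, 19, 23, 29 the conclusion holds.
p = 31: 31 mod 11 = 9 — not in {0, 1, 2, 3, 5, 6, 7, 8}.
So p = 31 is the smallest counterexample.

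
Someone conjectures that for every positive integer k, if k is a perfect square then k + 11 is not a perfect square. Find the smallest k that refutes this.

We need the least positive integer k for which k is a perfect square but k + 11 is a perfect square.
k = 1: 1 + 11 = 12, not a perfect square.
k = 4: 4 + 11 = 15, not a perfect square.
k = 9: 9 + 11 = 20, not a perfect square.
k = 16: 16 + 11 = 27, not a perfect square.
k = 25: 25 = 5² and 25 + 11 = 36 = 6².

k = 25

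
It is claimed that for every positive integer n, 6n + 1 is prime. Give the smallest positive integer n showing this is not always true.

n = 4

Check each positive integer n in order until 6n + 1 is not prime.
For n = 1, 2, 3 the conclusion holds.
n = 4: 6n + 1 = 25 = 5 × 5, composite.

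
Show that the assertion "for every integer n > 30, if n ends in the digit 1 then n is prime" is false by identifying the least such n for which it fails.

n = 51

Check each integer n > 30 in order until n ends in the digit 1 but n is not prime.
For n = 31, 41 the conclusion holds.
n = 51: 51 ends in 1; 51 = 3 × 17, composite.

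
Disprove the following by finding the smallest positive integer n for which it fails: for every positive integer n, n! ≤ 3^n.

n = 7

A counterexample is any positive integer n such that n! > 3^n; we check each in order.
n = 1: n! = 1 and 3^n = 3, so 1 ≤ 3.
n = 2: n! = 2 and 3^n = 9, so 2 ≤ 9.
n = 3: n! = 6 and 3^n = 27, so 6 ≤ 27.
n = 4: n! = 24 and 3^n = 81, so 24 ≤ 81.
n = 5: n! = 120 and 3^n = 243, so 120 ≤ 243.
n = 6: n! = 720 and 3^n = 729, so 720 ≤ 729.
n = 7: n! = 5040 and 3^n = 2187, so 5040 > 2187.
So n = 7 is the smallest counterexample.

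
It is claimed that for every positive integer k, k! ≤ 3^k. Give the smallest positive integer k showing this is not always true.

We need the least positive integer k for which k! > 3^k.
k = 1: k! = 1 and 3^k = 3, so 1 ≤ 3.
k = 2: k! = 2 and 3^k = 9, so 2 ≤ 9.
k = 3: k! = 6 and 3^k = 27, so 6 ≤ 27.
k = 4: k! = 24 and 3^k = 81, so 24 ≤ 81.
k = 5: k! = 120 and 3^k = 243, so 120 ≤ 243.
k = 6: k! = 720 and 3^k = 729, so 720 ≤ 729.
k = 7: k! = 5040 and 3^k = 2187, so 5040 > 2187.
Hence k = 7 is a counterexample.

k = 7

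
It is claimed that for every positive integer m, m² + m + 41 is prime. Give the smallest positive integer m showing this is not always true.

We need the least positive integer m for which m² + m + 41 is not prime.
For m = 1, 2, 3, 4, …, 37, 38, 39 the conclusion holds.
m = 40: m² + m + 41 = 1681 = 41 × 41, composite.

m = 40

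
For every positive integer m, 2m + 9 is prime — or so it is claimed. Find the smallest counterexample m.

m = 3

m = 1: 2m + 9 = 11, prime.
m = 2: 2m + 9 = 13, prime.
m = 3: 2m + 9 = 15 = 3 × 5, composite.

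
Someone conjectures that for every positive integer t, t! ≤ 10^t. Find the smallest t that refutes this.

Check each positive integer t in order until t! > 10^t.
The first 24 eligible values, up to t = 24, all satisfy the conclusion.
t = 25: t! = 15511210043330985984000000 and 10^t = 10000000000000000000000000, so 15511210043330985984000000 > 10000000000000000000000000.
Hence t = 25 is a counterexample.

t = 25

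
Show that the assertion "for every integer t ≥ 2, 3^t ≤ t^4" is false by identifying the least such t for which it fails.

We need the least integer t ≥ 2 for which 3^t > t^4.
For t = 2, 3, 4, 5, 6, 7 the conclusion holds.
t = 8: 3^t = 6561 and t^4 = 4096, so 6561 > 4096.
Thus t = 8 disproves the claim, and no smaller t works.

t = 8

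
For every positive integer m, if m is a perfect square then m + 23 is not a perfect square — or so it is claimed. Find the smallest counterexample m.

Check each positive integer m in order until m is a perfect square but m + 23 is a perfect square.
The first 10 eligible values, up to m = 100, all satisfy the conclusion.
m = 121: 121 = 11² and 121 + 23 = 144 = 12².
Hence m = 121 is a counterexample.

m = 121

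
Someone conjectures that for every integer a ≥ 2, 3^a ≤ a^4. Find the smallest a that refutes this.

a = 8

We need the least integer a ≥ 2 for which 3^a > a^4.
a = 2: 3^a = 9 and a^4 = 16, so 9 ≤ 16.
a = 3: 3^a = 27 and a^4 = 81, so 27 ≤ 81.
a = 4: 3^a = 81 and a^4 = 256, so 81 ≤ 256.
a = 5: 3^a = 243 and a^4 = 625, so 243 ≤ 625.
a = 6: 3^a = 729 and a^4 = 1296, so 729 ≤ 1296.
a = 7: 3^a = 2187 and a^4 = 2401, so 2187 ≤ 2401.
a = 8: 3^a = 6561 and a^4 = 4096, so 6561 > 4096.
Hence a = 8 is a counterexample.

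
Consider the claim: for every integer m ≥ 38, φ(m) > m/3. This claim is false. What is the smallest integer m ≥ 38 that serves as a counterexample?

m = 42

The first 4 eligible values, up to m = 41, all satisfy the conclusion.
m = 42: φ(42) = 12 and 42/3 = 14, so φ(42) ≤ 42/3.
Hence m = 42 is a counterexample.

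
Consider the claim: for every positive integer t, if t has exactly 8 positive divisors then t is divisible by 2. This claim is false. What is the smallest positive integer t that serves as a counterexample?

t = 105

We need the least positive integer t for which t has exactly 8 positive divisors but t is not divisible by 2.
For t = 24, 30, 40, 42, …, 88, 102, 104 the conclusion holds.
t = 105: τ(105) = 8; 105 mod 2 = 1.
So t = 105 is the smallest counterexample.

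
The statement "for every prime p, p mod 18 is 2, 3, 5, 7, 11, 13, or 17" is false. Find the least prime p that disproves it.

A counterexample is any prime p such that the claim fails; we check each in order.
The first 7 eligible values, up to p = 17, all satisfy the conclusion.
p = 19: 19 mod 18 = 1 — not in {2, 3, 5, 7, 11, 13, 17}.
So p = 19 is the smallest counterexample.

p = 19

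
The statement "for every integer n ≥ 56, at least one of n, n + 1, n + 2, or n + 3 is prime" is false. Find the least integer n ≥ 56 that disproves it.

n = 62

A counterexample is any integer n ≥ 56 such that n, n + 1, n + 2, n + 3 are all composite; we check each in order.
n = 56: 59 is prime.
n = 57: 59 is prime.
n = 58: 59 is prime.
n = 59: 59 is prime.
n = 60: 61 is prime.
n = 61: 61 is prime.
n = 62: 62 = 2 × 31; 63 = 3 × 21; 64 = 2 × 32; 65 = 5 × 13 — all composite.
Thus n = 62 disproves the claim, and no smaller n works.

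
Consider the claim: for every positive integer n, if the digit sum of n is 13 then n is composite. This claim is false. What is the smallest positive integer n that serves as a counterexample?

We need the least positive integer n for which the digit sum of n is 13 but n is prime.
For n = 49, 58 the conclusion holds.
n = 67: digit sum 13; 67 is prime, not composite.

n = 67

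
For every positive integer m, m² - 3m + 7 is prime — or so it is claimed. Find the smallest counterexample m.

m = 6

A counterexample is any positive integer m such that m² - 3m + 7 is not prime; we check each in order.
The first 5 eligible values, up to m = 5, all satisfy the conclusion.
m = 6: m² - 3m + 7 = 25 = 5 × 5, composite.
So m = 6 is the smallest counterexample.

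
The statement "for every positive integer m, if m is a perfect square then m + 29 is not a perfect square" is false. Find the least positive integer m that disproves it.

We need the least positive integer m for which m is a perfect square but m + 29 is a perfect square.
The first 13 eligible values, up to m = 169, all satisfy the conclusion.
m = 196: 196 = 14² and 196 + 29 = 225 = 15².

m = 196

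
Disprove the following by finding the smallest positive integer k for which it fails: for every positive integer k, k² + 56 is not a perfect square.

We need the least positive integer k for which k² + 56 is a perfect square.
k = 1: 1² + 56 = 57, not a perfect square.
k = 2: 2² + 56 = 60, not a perfect square.
k = 3: 3² + 56 = 65, not a perfect square.
k = 4: 4² + 56 = 72, not a perfect square.
k = 5: 5² + 56 = 81 = 9², a perfect square.

k = 5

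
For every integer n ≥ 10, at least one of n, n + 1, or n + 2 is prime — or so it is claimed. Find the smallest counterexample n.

n = 14

A counterexample is any integer n ≥ 10 such that n, n + 1, n + 2 are all composite; we check each in order.
For n = 10, 11, 12, 13 the conclusion holds.
n = 14: 14 = 2 × 7; 15 = 3 × 5; 16 = 2 × 8 — all composite.
Thus n = 14 disproves the claim, and no smaller n works.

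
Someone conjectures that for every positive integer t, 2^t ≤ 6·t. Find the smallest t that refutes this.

We need the least positive integer t for which 2^t > 6·t.
The first 4 eligible values, up to t = 4, all satisfy the conclusion.
t = 5: 2^t = 32 and 6·t = 30, so 32 > 30.
Hence t = 5 is a counterexample.

t = 5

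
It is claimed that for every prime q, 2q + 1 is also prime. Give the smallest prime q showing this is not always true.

Check each prime q in order until 2q + 1 is not prime.
For q = 2, 3, 5 the conclusion holds.
q = 7: 2q + 1 = 15 = 3 × 5, not prime.

q = 7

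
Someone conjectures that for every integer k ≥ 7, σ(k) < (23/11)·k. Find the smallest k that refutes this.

k = 12

We need the least integer k ≥ 7 for which the claim fails.
k = 7: σ(7) = 8; 8 < 161/11.
k = 8: σ(8) = 15; 15 < 184/11.
k = 9: σ(9) = 13; 13 < 207/11.
k = 10: σ(10) = 18; 18 < 230/11.
k = 11: σ(11) = 12; 12 < 23.
k = 12: σ(12) = 28; 28 ≥ 276/11.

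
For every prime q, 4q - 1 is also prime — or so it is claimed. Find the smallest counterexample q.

Check each prime q in order until 4q - 1 is not prime.
q = 2: 4q - 1 = 7, prime.
q = 3: 4q - 1 = 11, prime.
q = 5: 4q - 1 = 19, prime.
q = 7: 4q - 1 = 27 = 3 × 9, not prime.
Hence q = 7 is a counterexample.

q = 7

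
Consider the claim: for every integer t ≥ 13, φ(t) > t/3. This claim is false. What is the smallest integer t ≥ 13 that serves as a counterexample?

We need the least integer t ≥ 13 for which the claim fails.
t = 13: φ(13) = 12 and 13/3 = 13/3, so φ(13) > 13/3.
t = 14: φ(14) = 6 and 14/3 = 14/3, so φ(14) > 14/3.
t = 15: φ(15) = 8 and 15/3 = 5, so φ(15) > 15/3.
t = 16: φ(16) = 8 and 16/3 = 16/3, so φ(16) > 16/3.
t = 17: φ(17) = 16 and 17/3 = 17/3, so φ(17) > 17/3.
t = 18: φ(18) = 6 and 18/3 = 6, so φ(18) ≤ 18/3.
Hence t = 18 is a counterexample.

t = 18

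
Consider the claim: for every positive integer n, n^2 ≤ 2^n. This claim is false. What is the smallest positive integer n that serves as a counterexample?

We need the least positive integer n for which n^2 > 2^n.
n = 1: n^2 = 1 and 2^n = 2, so 1 ≤ 2.
n = 2: n^2 = 4 and 2^n = 4, so 4 ≤ 4.
n = 3: n^2 = 9 and 2^n = 8, so 9 > 8.
Hence n = 3 is a counterexample.

n = 3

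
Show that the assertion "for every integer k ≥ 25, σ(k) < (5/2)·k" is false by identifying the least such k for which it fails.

k = 36

We need the least integer k ≥ 25 for which the claim fails.
The first 11 eligible values, up to k = 35, all satisfy the conclusion.
k = 36: σ(36) = 91; 91 ≥ 90.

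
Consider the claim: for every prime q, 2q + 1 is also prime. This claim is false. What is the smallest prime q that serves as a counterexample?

q = 7

q = 2: 2q + 1 = 5, prime.
q = 3: 2q + 1 = 7, prime.
q = 5: 2q + 1 = 11, prime.
q = 7: 2q + 1 = 15 = 3 × 5, not prime.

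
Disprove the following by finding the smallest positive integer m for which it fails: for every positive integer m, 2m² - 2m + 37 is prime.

We need the least positive integer m for which 2m² - 2m + 37 is not prime.
For m = 1, 2 the conclusion holds.
m = 3: 2m² - 2m + 37 = 49 = 7 × 7, composite.
Thus m = 3 disproves the claim, and no smaller m works.

m = 3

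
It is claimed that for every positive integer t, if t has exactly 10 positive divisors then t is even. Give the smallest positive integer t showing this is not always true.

Check each positive integer t in order until t has exactly 10 positive divisors but t is odd.
For t = 48, 80, 112, 162, 176, 208, 272, 304, 368 the conclusion holds.
t = 405: divisors of 405: 10 divisors; 405 is odd.
Thus t = 405 disproves the claim, and no smaller t works.

t = 405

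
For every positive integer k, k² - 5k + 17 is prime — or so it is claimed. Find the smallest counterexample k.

Check each positive integer k in order until k² - 5k + 17 is not prime.
For k = 1, 2, 3, 4, …, 10, 11, 12 the conclusion holds.
k = 13: k² - 5k + 17 = 121 = 11 × 11, composite.

k = 13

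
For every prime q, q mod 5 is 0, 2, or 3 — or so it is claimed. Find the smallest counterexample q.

q = 11

The first 4 eligible values, up to q = 7, all satisfy the conclusion.
q = 11: 11 mod 5 = 1 — not in {0, 2, 3}.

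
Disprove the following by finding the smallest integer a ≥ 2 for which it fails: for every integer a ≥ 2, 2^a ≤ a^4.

A counterexample is any integer a ≥ 2 such that 2^a > a^4; we check each in order.
For a = 2, 3, 4, 5, …, 14, 15, 16 the conclusion holds.
a = 17: 2^a = 131072 and a^4 = 83521, so 131072 > 83521.
Thus a = 17 disproves the claim, and no smaller a works.

a = 17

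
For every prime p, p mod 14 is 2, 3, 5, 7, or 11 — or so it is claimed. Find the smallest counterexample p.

We need the least prime p for which the claim fails.
For p = 2, 3, 5, 7, 11 the conclusion holds.
p = 13: 13 mod 14 = 13 — not in {2, 3, 5, 7, 11}.
Thus p = 13 disproves the claim, and no smaller p works.

p = 13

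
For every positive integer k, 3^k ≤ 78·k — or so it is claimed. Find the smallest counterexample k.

For k = 1, 2, 3, 4, 5 the conclusion holds.
k = 6: 3^k = 729 and 78·k = 468, so 729 > 468.

k = 6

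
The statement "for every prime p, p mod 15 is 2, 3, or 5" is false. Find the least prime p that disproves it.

p = 7

For p = 2, 3, 5 the conclusion holds.
p = 7: 7 mod 15 = 7 — not in {2, 3, 5}.
So p = 7 is the smallest counterexample.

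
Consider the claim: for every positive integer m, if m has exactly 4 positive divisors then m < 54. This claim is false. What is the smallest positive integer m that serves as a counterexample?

We need the least positive integer m for which m has exactly 4 positive divisors but the claim fails.
The first 16 eligible values, up to m = 51, all satisfy the conclusion.
m = 55: τ(55) = 4; 55 ≥ 54.
So m = 55 is the smallest counterexample.

m = 55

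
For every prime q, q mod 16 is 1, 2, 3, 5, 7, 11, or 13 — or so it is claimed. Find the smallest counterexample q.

q = 31

Check each prime q in order until the claim fails.
The first 10 eligible values, up to q = 29, all satisfy the conclusion.
q = 31: 31 mod 16 = 15 — not in {1, 2, 3, 5, 7, 11, 13}.
So q = 31 is the smallest counterexample.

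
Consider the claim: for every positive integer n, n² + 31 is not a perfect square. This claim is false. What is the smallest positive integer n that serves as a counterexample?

n = 15

We need the least positive integer n for which n² + 31 is a perfect square.
The first 14 eligible values, up to n = 14, all satisfy the conclusion.
n = 15: 15² + 31 = 256 = 16², a perfect square.
Hence n = 15 is a counterexample.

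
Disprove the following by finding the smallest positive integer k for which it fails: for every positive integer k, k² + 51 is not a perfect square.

The first 6 eligible values, up to k = 6, all satisfy the conclusion.
k = 7: 7² + 51 = 100 = 10², a perfect square.
Hence k = 7 is a counterexample.

k = 7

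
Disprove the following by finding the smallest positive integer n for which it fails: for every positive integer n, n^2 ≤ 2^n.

n = 3

Check each positive integer n in order until n^2 > 2^n.
n = 1: n^2 = 1 and 2^n = 2, so 1 ≤ 2.
n = 2: n^2 = 4 and 2^n = 4, so 4 ≤ 4.
n = 3: n^2 = 9 and 2^n = 8, so 9 > 8.
Hence n = 3 is a counterexample.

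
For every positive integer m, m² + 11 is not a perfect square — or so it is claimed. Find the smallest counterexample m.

We need the least positive integer m for which m² + 11 is a perfect square.
The first 4 eligible values, up to m = 4, all satisfy the conclusion.
m = 5: 5² + 11 = 36 = 6², a perfect square.

m = 5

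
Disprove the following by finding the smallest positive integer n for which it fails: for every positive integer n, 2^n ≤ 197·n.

n = 12

The first 11 eligible values, up to n = 11, all satisfy the conclusion.
n = 12: 2^n = 4096 and 197·n = 2364, so 4096 > 2364.
So n = 12 is the smallest counterexample.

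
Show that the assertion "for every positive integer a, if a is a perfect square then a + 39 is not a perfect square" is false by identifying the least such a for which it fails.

Check each positive integer a in order until a is a perfect square but a + 39 is a perfect square.
a = 1: 1 + 39 = 40, not a perfect square.
a = 4: 4 + 39 = 43, not a perfect square.
a = 9: 9 + 39 = 48, not a perfect square.
a = 16: 16 + 39 = 55, not a perfect square.
a = 25: 25 = 5² and 25 + 39 = 64 = 8².
Thus a = 25 disproves the claim, and no smaller a works.

a = 25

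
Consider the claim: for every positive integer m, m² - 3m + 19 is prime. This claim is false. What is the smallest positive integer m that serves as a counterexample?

A counterexample is any positive integer m such that m² - 3m + 19 is not prime; we check each in order.
The first 17 eligible values, up to m = 17, all satisfy the conclusion.
m = 18: m² - 3m + 19 = 289 = 17 × 17, composite.

m = 18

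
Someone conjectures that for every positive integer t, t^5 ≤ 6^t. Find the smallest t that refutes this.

t = 3

A counterexample is any positive integer t such that t^5 > 6^t; we check each in order.
For t = 1, 2 the conclusion holds.
t = 3: t^5 = 243 and 6^t = 216, so 243 > 216.
Hence t = 3 is a counterexample.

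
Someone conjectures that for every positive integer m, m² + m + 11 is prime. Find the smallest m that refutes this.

m = 10

A counterexample is any positive integer m such that m² + m + 11 is not prime; we check each in order.
For m = 1, 2, 3, 4, 5, 6, 7, 8, 9 the conclusion holds.
m = 10: m² + m + 11 = 121 = 11 × 11, composite.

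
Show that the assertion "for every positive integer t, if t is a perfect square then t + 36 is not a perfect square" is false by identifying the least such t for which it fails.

For t = 1, 4, 9, 16, 25, 36, 49 the conclusion holds.
t = 64: 64 = 8² and 64 + 36 = 100 = 10².
Thus t = 64 disproves the claim, and no smaller t works.

t = 64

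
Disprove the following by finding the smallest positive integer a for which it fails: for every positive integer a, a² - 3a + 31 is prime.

Check each positive integer a in order until a² - 3a + 31 is not prime.
a = 1: a² - 3a + 31 = 29, prime.
a = 2: a² - 3a + 31 = 29, prime.
a = 3: a² - 3a + 31 = 31, prime.
a = 4: a² - 3a + 31 = 35 = 5 × 7, composite.

a = 4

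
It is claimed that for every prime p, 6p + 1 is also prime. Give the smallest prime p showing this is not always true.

p = 19

A counterexample is any prime p such that 6p + 1 is not prime; we check each in order.
For p = 2, 3, 5, 7, 11, 13, 17 the conclusion holds.
p = 19: 6p + 1 = 115 = 5 × 23, not prime.
So p = 19 is the smallest counterexample.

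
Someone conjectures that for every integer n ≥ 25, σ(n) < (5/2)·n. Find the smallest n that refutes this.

n = 36

Check each integer n ≥ 25 in order until the claim fails.
The first 11 eligible values, up to n = 35, all satisfy the conclusion.
n = 36: σ(36) = 91; 91 ≥ 90.
Thus n = 36 disproves the claim, and no smaller n works.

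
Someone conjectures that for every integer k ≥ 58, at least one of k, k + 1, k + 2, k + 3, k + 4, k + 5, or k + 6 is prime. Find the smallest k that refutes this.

k = 90

A counterexample is any integer k ≥ 58 such that k, k + 1, k + 2, k + 3, k + 4, k + 5, k + 6 are all composite; we check each in order.
For k = 58, 59, 60, 61, …, 87, 88, 89 the conclusion holds.
k = 90: 90 = 2 × 45; 91 = 7 × 13; 92 = 2 × 46; 93 = 3 × 31; 94 = 2 × 47; 95 = 5 × 19; 96 = 2 × 48 — all composite.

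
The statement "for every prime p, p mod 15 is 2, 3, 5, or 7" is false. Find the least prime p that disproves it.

For p = 2, 3, 5, 7 the conclusion holds.
p = 11: 11 mod 15 = 11 — not in {2, 3, 5, 7}.

p = 11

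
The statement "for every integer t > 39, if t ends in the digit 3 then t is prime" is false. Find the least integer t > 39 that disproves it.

t = 63

A counterexample is any integer t > 39 such that t ends in the digit 3 but t is not prime; we check each in order.
For t = 43, 53 the conclusion holds.
t = 63: 63 ends in 3; 63 = 3 × 21, composite.
Hence t = 63 is a counterexample.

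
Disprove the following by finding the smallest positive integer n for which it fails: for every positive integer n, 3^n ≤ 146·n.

A counterexample is any positive integer n such that 3^n > 146·n; we check each in order.
The first 6 eligible values, up to n = 6, all satisfy the conclusion.
n = 7: 3^n = 2187 and 146·n = 1022, so 2187 > 1022.
Hence n = 7 is a counterexample.

n = 7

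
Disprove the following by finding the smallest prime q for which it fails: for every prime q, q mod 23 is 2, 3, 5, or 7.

A counterexample is any prime q such that the claim fails; we check each in order.
The first 4 eligible values, up to q = 7, all satisfy the conclusion.
q = 11: 11 mod 23 = 11 — not in {2, 3, 5, 7}.
So q = 11 is the smallest counterexample.

q = 11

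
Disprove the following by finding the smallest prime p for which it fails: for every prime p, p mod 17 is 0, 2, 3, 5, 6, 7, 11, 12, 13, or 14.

p = 43

For p = 2, 3, 5, 7, …, 31, 37, 41 the conclusion holds.
p = 43: 43 mod 17 = 9 — not in {0, 2, 3, 5, 6, 7, 11, 12, 13, 14}.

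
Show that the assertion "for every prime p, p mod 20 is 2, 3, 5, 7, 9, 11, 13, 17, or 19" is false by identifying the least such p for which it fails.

p = 41

For p = 2, 3, 5, 7, …, 29, 31, 37 the conclusion holds.
p = 41: 41 mod 20 = 1 — not in {2, 3, 5, 7, 9, 11, 13, 17, 19}.
So p = 41 is the smallest counterexample.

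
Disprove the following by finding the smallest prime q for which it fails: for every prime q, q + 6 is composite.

A counterexample is any prime q such that q + 6 is prime; we check each in order.
q = 2: q + 6 = 8 = 2 × 4, composite.
q = 3: q + 6 = 9 = 3 × 3, composite.
q = 5: q + 6 = 11, prime — not composite.
So q = 5 is the smallest counterexample.

q = 5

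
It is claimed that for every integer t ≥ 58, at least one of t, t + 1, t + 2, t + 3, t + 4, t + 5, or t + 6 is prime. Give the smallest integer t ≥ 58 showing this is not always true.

A counterexample is any integer t ≥ 58 such that t, t + 1, t + 2, t + 3, t + 4, t + 5, t + 6 are all composite; we check each in order.
For t = 58, 59, 60, 61, …, 87, 88, 89 the conclusion holds.
t = 90: 90 = 2 × 45; 91 = 7 × 13; 92 = 2 × 46; 93 = 3 × 31; 94 = 2 × 47; 95 = 5 × 19; 96 = 2 × 48 — all composite.
Thus t = 90 disproves the claim, and no smaller t works.

t = 90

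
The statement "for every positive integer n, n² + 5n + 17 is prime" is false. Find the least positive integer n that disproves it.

n = 8

We need the least positive integer n for which n² + 5n + 17 is not prime.
The first 7 eligible values, up to n = 7, all satisfy the conclusion.
n = 8: n² + 5n + 17 = 121 = 11 × 11, composite.
So n = 8 is the smallest counterexample.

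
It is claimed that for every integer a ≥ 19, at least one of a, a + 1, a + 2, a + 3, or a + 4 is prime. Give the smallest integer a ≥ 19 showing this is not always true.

a = 24

A counterexample is any integer a ≥ 19 such that a, a + 1, a + 2, a + 3, a + 4 are all composite; we check each in order.
a = 19: 19 is prime.
a = 20: 23 is prime.
a = 21: 23 is prime.
a = 22: 23 is prime.
a = 23: 23 is prime.
a = 24: 24 = 2 × 12; 25 = 5 × 5; 26 = 2 × 13; 27 = 3 × 9; 28 = 2 × 14 — all composite.
Hence a = 24 is a counterexample.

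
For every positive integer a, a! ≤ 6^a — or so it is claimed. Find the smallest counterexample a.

We need the least positive integer a for which a! > 6^a.
For a = 1, 2, 3, 4, …, 11, 12, 13 the conclusion holds.
a = 14: a! = 87178291200 and 6^a = 78364164096, so 87178291200 > 78364164096.

a = 14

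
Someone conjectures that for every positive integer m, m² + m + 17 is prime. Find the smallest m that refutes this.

m = 16

A counterexample is any positive integer m such that m² + m + 17 is not prime; we check each in order.
For m = 1, 2, 3, 4, …, 13, 14, 15 the conclusion holds.
m = 16: m² + m + 17 = 289 = 17 × 17, composite.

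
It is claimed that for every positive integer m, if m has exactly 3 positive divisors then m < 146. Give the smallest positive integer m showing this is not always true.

Check each positive integer m in order until m has exactly 3 positive divisors but the claim fails.
The first 5 eligible values, up to m = 121, all satisfy the conclusion.
m = 169: τ(169) = 3; 169 ≥ 146.

m = 169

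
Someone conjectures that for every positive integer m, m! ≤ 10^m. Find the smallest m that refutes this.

m = 25

Check each positive integer m in order until m! > 10^m.
For m = 1, 2, 3, 4, …, 22, 23, 24 the conclusion holds.
m = 25: m! = 15511210043330985984000000 and 10^m = 10000000000000000000000000, so 15511210043330985984000000 > 10000000000000000000000000.
Hence m = 25 is a counterexample.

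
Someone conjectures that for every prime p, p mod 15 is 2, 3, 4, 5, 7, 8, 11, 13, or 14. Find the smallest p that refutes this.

p = 31

Check each prime p in order until the claim fails.
For p = 2, 3, 5, 7, 11, 13, 17, 19, 23, 29 the conclusion holds.
p = 31: 31 mod 15 = 1 — not in {2, 3, 4, 5, 7, 8, 11, 13, 14}.
Thus p = 31 disproves the claim, and no smaller p works.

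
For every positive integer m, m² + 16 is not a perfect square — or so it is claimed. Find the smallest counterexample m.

m = 3

We need the least positive integer m for which m² + 16 is a perfect square.
m = 1: 1² + 16 = 17, not a perfect square.
m = 2: 2² + 16 = 20, not a perfect square.
m = 3: 3² + 16 = 25 = 5², a perfect square.
Hence m = 3 is a counterexample.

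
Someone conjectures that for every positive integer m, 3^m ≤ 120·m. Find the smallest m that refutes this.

A counterexample is any positive integer m such that 3^m > 120·m; we check each in order.
For m = 1, 2, 3, 4, 5 the conclusion holds.
m = 6: 3^m = 729 and 120·m = 720, so 729 > 720.
Hence m = 6 is a counterexample.

m = 6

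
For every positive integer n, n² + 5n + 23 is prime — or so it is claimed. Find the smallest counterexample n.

n = 14

Check each positive integer n in order until n² + 5n + 23 is not prime.
For n = 1, 2, 3, 4, …, 11, 12, 13 the conclusion holds.
n = 14: n² + 5n + 23 = 289 = 17 × 17, composite.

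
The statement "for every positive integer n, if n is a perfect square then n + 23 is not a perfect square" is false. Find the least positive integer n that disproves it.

n = 121

The first 10 eligible values, up to n = 100, all satisfy the conclusion.
n = 121: 121 = 11² and 121 + 23 = 144 = 12².
So n = 121 is the smallest counterexample.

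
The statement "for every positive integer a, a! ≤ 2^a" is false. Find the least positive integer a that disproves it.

We need the least positive integer a for which a! > 2^a.
For a = 1, 2, 3 the conclusion holds.
a = 4: a! = 24 and 2^a = 16, so 24 > 16.

a = 4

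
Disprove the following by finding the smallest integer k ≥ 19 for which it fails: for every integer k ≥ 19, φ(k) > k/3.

k = 24

We need the least integer k ≥ 19 for which the claim fails.
For k = 19, 20, 21, 22, 23 the conclusion holds.
k = 24: φ(24) = 8 and 24/3 = 8, so φ(24) ≤ 24/3.
Thus k = 24 disproves the claim, and no smaller k works.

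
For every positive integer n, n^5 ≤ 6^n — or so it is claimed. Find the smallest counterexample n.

n = 1: n^5 = 1 and 6^n = 6, so 1 ≤ 6.
n = 2: n^5 = 32 and 6^n = 36, so 32 ≤ 36.
n = 3: n^5 = 243 and 6^n = 216, so 243 > 216.
Hence n = 3 is a counterexample.

n = 3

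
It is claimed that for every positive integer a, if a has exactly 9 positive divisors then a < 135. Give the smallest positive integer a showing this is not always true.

a = 36: τ(36) = 9; 36 < 135.
a = 100: τ(100) = 9; 100 < 135.
a = 196: τ(196) = 9; 196 ≥ 135.

a = 196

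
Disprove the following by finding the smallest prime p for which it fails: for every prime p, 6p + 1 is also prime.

p = 19

We need the least prime p for which 6p + 1 is not prime.
p = 2: 6p + 1 = 13, prime.
p = 3: 6p + 1 = 19, prime.
p = 5: 6p + 1 = 31, prime.
p = 7: 6p + 1 = 43, prime.
p = 11: 6p + 1 = 67, prime.
p = 13: 6p + 1 = 79, prime.
p = 17: 6p + 1 = 103, prime.
p = 19: 6p + 1 = 115 = 5 × 23, not prime.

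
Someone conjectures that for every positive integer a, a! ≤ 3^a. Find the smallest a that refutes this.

a = 7

The first 6 eligible values, up to a = 6, all satisfy the conclusion.
a = 7: a! = 5040 and 3^a = 2187, so 5040 > 2187.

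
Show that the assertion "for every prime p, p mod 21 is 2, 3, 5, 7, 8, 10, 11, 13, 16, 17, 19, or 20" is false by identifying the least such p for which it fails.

p = 43

We need the least prime p for which the claim fails.
For p = 2, 3, 5, 7, …, 31, 37, 41 the conclusion holds.
p = 43: 43 mod 21 = 1 — not in {2, 3, 5, 7, 8, 10, 11, 13, 16, 17, 19, 20}.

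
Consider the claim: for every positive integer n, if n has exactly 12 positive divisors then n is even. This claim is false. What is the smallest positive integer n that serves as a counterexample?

The first 24 eligible values, up to n = 308, all satisfy the conclusion.
n = 315: divisors of 315: 12 divisors; 315 is odd.

n = 315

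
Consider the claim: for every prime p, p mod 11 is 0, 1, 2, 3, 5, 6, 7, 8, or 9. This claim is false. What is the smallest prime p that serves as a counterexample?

A counterexample is any prime p such that the claim fails; we check each in order.
The first 11 eligible values, up to p = 31, all satisfy the conclusion.
p = 37: 37 mod 11 = 4 — not in {0, 1, 2, 3, 5, 6, 7, 8, 9}.
Hence p = 37 is a counterexample.

p = 37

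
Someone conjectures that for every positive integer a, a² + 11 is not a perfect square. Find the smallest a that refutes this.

a = 5

We need the least positive integer a for which a² + 11 is a perfect square.
a = 1: 1² + 11 = 12, not a perfect square.
a = 2: 2² + 11 = 15, not a perfect square.
a = 3: 3² + 11 = 20, not a perfect square.
a = 4: 4² + 11 = 27, not a perfect square.
a = 5: 5² + 11 = 36 = 6², a perfect square.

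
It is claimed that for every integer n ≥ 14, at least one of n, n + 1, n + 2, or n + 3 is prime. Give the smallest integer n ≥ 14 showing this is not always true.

n = 24

Check each integer n ≥ 14 in order until n, n + 1, n + 2, n + 3 are all composite.
The first 10 eligible values, up to n = 23, all satisfy the conclusion.
n = 24: 24 = 2 × 12; 25 = 5 × 5; 26 = 2 × 13; 27 = 3 × 9 — all composite.
So n = 24 is the smallest counterexample.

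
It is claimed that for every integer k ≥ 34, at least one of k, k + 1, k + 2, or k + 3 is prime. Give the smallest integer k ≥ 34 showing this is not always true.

k = 48

For k = 34, 35, 36, 37, …, 45, 46, 47 the conclusion holds.
k = 48: 48 = 2 × 24; 49 = 7 × 7; 50 = 2 × 25; 51 = 3 × 17 — all composite.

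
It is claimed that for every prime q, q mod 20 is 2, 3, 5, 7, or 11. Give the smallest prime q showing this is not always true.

q = 2: 2 mod 20 = 2.
q = 3: 3 mod 20 = 3.
q = 5: 5 mod 20 = 5.
q = 7: 7 mod 20 = 7.
q = 11: 11 mod 20 = 11.
q = 13: 13 mod 20 = 13 — not in {2, 3, 5, 7, 11}.

q = 13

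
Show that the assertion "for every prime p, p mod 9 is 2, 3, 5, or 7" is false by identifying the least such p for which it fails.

We need the least prime p for which the claim fails.
For p = 2, 3, 5, 7, 11 the conclusion holds.
p = 13: 13 mod 9 = 4 — not in {2, 3, 5, 7}.
Hence p = 13 is a counterexample.

p = 13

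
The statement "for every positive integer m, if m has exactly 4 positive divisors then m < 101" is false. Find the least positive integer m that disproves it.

m = 106

Check each positive integer m in order until m has exactly 4 positive divisors but the claim fails.
The first 32 eligible values, up to m = 95, all satisfy the conclusion.
m = 106: τ(106) = 4; 106 ≥ 101.
Thus m = 106 disproves the claim, and no smaller m works.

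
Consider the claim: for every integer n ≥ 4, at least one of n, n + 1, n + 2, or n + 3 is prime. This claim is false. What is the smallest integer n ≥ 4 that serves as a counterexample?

n = 24

For n = 4, 5, 6, 7, …, 21, 22, 23 the conclusion holds.
n = 24: 24 = 2 × 12; 25 = 5 × 5; 26 = 2 × 13; 27 = 3 × 9 — all composite.
Thus n = 24 disproves the claim, and no smaller n works.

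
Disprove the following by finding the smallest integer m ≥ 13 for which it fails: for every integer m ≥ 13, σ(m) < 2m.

A counterexample is any integer m ≥ 13 such that the claim fails; we check each in order.
For m = 13, 14, 15, 16, 17 the conclusion holds.
m = 18: σ(18) = 39; 39 ≥ 36.
Thus m = 18 disproves the claim, and no smaller m works.

m = 18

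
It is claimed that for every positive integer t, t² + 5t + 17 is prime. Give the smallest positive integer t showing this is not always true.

t = 8

We need the least positive integer t for which t² + 5t + 17 is not prime.
The first 7 eligible values, up to t = 7, all satisfy the conclusion.
t = 8: t² + 5t + 17 = 121 = 11 × 11, composite.
Hence t = 8 is a counterexample.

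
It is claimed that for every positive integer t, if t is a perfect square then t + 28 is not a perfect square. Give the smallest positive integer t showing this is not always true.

A counterexample is any positive integer t such that t is a perfect square but t + 28 is a perfect square; we check each in order.
For t = 1, 4, 9, 16, 25 the conclusion holds.
t = 36: 36 = 6² and 36 + 28 = 64 = 8².

t = 36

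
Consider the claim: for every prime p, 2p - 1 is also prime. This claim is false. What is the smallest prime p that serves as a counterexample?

p = 5

Check each prime p in order until 2p - 1 is not prime.
p = 2: 2p - 1 = 3, prime.
p = 3: 2p - 1 = 5, prime.
p = 5: 2p - 1 = 9 = 3 × 3, not prime.
So p = 5 is the smallest counterexample.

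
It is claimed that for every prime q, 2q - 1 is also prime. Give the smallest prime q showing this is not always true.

q = 5

For q = 2, 3 the conclusion holds.
q = 5: 2q - 1 = 9 = 3 × 3, not prime.
Thus q = 5 disproves the claim, and no smaller q works.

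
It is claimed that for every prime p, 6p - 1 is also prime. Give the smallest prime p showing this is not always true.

p = 11

A counterexample is any prime p such that 6p - 1 is not prime; we check each in order.
p = 2: 6p - 1 = 11, prime.
p = 3: 6p - 1 = 17, prime.
p = 5: 6p - 1 = 29, prime.
p = 7: 6p - 1 = 41, prime.
p = 11: 6p - 1 = 65 = 5 × 13, not prime.
So p = 11 is the smallest counterexample.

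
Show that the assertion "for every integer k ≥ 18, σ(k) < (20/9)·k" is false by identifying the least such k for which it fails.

A counterexample is any integer k ≥ 18 such that the claim fails; we check each in order.
k = 18: σ(18) = 39; 39 < 40.
k = 19: σ(19) = 20; 20 < 380/9.
k = 20: σ(20) = 42; 42 < 400/9.
k = 21: σ(21) = 32; 32 < 140/3.
k = 22: σ(22) = 36; 36 < 440/9.
k = 23: σ(23) = 24; 24 < 460/9.
k = 24: σ(24) = 60; 60 ≥ 160/3.

k = 24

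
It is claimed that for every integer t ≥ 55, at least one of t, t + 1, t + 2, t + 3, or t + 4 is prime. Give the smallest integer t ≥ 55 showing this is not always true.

We need the least integer t ≥ 55 for which t, t + 1, t + 2, t + 3, t + 4 are all composite.
The first 7 eligible values, up to t = 61, all satisfy the conclusion.
t = 62: 62 = 2 × 31; 63 = 3 × 21; 64 = 2 × 32; 65 = 5 × 13; 66 = 2 × 33 — all composite.

t = 62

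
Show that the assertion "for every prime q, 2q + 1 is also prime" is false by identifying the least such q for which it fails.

Check each prime q in order until 2q + 1 is not prime.
q = 2: 2q + 1 = 5, prime.
q = 3: 2q + 1 = 7, prime.
q = 5: 2q + 1 = 11, prime.
q = 7: 2q + 1 = 15 = 3 × 5, not prime.

q = 7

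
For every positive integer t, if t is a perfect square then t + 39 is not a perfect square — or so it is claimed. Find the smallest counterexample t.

A counterexample is any positive integer t such that t is a perfect square but t + 39 is a perfect square; we check each in order.
t = 1: 1 + 39 = 40, not a perfect square.
t = 4: 4 + 39 = 43, not a perfect square.
t = 9: 9 + 39 = 48, not a perfect square.
t = 16: 16 + 39 = 55, not a perfect square.
t = 25: 25 = 5² and 25 + 39 = 64 = 8².

t = 25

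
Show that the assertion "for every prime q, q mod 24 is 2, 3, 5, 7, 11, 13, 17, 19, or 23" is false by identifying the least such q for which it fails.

Check each prime q in order until the claim fails.
For q = 2, 3, 5, 7, …, 61, 67, 71 the conclusion holds.
q = 73: 73 mod 24 = 1 — not in {2, 3, 5, 7, 11, 13, 17, 19, 23}.
So q = 73 is the smallest counterexample.

q = 73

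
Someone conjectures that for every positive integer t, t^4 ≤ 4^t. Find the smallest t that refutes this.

A counterexample is any positive integer t such that t^4 > 4^t; we check each in order.
t = 1: t^4 = 1 and 4^t = 4, so 1 ≤ 4.
t = 2: t^4 = 16 and 4^t = 16, so 16 ≤ 16.
t = 3: t^4 = 81 and 4^t = 64, so 81 > 64.
Thus t = 3 disproves the claim, and no smaller t works.

t = 3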